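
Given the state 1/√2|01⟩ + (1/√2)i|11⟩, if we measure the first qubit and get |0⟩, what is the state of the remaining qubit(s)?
|1⟩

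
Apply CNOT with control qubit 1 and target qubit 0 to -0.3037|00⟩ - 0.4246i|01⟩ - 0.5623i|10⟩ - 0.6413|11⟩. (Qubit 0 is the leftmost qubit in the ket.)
-0.3037|00⟩ - 0.6413|01⟩ - 0.5623i|10⟩ - 0.4246i|11⟩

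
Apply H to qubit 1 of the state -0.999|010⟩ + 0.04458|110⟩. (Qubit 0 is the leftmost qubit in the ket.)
-0.7064|000⟩ + 0.7064|010⟩ + 0.03152|100⟩ - 0.03152|110⟩

H on qubit 1 mixes each pair of kets that differ only in qubit 1: amplitudes (a, b) of (|…0…⟩, |…1…⟩) become ((a + b)/√2, (a − b)/√2). Kets absent from the input have amplitude 0.
(|000⟩, |010⟩): (a, b) = (0, -0.999) → (-0.7064, 0.7064)
(|100⟩, |110⟩): (a, b) = (0, 0.04458) → (0.03152, -0.03152)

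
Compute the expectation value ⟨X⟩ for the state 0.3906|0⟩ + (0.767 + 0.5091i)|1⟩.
0.5992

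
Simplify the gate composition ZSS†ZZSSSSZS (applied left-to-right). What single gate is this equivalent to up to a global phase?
S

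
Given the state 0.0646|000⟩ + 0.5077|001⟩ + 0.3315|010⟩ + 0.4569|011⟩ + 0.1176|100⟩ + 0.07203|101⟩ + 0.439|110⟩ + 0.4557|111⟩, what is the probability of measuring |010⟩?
0.1099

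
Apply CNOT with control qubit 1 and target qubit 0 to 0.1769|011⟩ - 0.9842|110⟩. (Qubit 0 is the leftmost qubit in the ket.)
-0.9842|010⟩ + 0.1769|111⟩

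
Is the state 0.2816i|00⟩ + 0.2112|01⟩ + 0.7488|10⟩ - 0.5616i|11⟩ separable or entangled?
Separable

Writing the state as a|00⟩ + b|01⟩ + c|10⟩ + d|11⟩, it is a product state iff ad − bc = 0.
Here (a, b, c, d) = (0.2816i, 0.2112, 0.7488, -0.5616i): ad − bc = (0.2816i)(-0.5616i) − (0.2112)(0.7488) = 0, so the state is separable.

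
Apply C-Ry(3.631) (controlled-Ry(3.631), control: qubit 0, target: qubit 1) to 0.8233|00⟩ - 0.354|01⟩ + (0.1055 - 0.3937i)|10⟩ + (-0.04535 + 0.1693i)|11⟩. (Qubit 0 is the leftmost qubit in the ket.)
0.8233|00⟩ - 0.354|01⟩ + (0.01844 - 0.06888i)|10⟩ + (0.1133 - 0.423i)|11⟩

C-Ry(3.631) leaves the control-|0⟩ kets |00⟩, |01⟩ unchanged and applies Ry(3.631) to qubit 1 on the control-|1⟩ pair (|10⟩, |11⟩).
Ry(3.631) = [[cos(θ/2), −sin(θ/2)], [sin(θ/2), cos(θ/2)]]; θ = 3.631, cos(θ/2) ≈ -0.242269, sin(θ/2) ≈ 0.970209.
With a = amp(|10⟩) = (0.1055 - 0.3937i) and b = amp(|11⟩) = (-0.04535 + 0.1693i):
new amp(|10⟩) = (-0.242269)·a + (-0.970209)·b = (0.01844 - 0.06888i)
new amp(|11⟩) = (0.970209)·a + (-0.242269)·b = (0.1133 - 0.423i)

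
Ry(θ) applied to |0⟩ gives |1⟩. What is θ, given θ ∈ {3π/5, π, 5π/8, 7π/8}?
π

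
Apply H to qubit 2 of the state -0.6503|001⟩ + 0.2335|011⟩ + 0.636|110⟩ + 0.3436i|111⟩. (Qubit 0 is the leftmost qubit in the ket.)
-0.4598|000⟩ + 0.4598|001⟩ + 0.1651|010⟩ - 0.1651|011⟩ + (0.4497 + 0.243i)|110⟩ + (0.4497 - 0.243i)|111⟩

H on qubit 2 mixes each pair of kets that differ only in qubit 2: amplitudes (a, b) of (|…0…⟩, |…1…⟩) become ((a + b)/√2, (a − b)/√2). Kets absent from the input have amplitude 0.
(|000⟩, |001⟩): (a, b) = (0, -0.6503) → (-0.4598, 0.4598)
(|010⟩, |011⟩): (a, b) = (0, 0.2335) → (0.1651, -0.1651)
(|110⟩, |111⟩): (a, b) = (0.636, 0.3436i) → ((0.4497 + 0.243i), (0.4497 - 0.243i))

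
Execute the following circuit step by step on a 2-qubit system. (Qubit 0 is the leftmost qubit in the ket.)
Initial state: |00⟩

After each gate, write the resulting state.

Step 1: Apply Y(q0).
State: i|10⟩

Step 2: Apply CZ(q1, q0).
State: i|10⟩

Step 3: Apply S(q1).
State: i|10⟩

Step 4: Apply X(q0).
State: i|00⟩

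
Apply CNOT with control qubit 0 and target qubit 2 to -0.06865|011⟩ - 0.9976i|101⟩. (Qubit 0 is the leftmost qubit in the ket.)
-0.06865|011⟩ - 0.9976i|100⟩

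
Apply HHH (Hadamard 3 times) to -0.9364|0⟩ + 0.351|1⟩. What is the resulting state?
-0.4139|0⟩ - 0.9103|1⟩

H² = I, so H^3 = H: a single Hadamard. With (a, b) = (-0.9364, 0.351), H gives ((a + b)/√2, (a − b)/√2) = (-0.4139, -0.9103).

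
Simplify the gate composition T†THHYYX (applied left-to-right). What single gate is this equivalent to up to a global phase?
X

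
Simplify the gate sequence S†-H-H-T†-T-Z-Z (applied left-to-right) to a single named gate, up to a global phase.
S†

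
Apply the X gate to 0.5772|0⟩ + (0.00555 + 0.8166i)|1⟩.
(0.00555 + 0.8166i)|0⟩ + 0.5772|1⟩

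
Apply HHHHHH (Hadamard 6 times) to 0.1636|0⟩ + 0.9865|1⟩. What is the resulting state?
0.1636|0⟩ + 0.9865|1⟩

H² = I, so an even number of Hadamards cancels: H^6 = I and the state is unchanged.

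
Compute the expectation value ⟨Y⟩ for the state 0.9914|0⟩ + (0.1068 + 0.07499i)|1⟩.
0.1487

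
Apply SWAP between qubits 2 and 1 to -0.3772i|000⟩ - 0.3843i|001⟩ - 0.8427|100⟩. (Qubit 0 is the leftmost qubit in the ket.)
-0.3772i|000⟩ - 0.3843i|010⟩ - 0.8427|100⟩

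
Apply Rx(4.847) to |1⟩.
-0.6579i|0⟩ - 0.7531|1⟩

Rx(4.847) = [[cos(θ/2), −i·sin(θ/2)], [−i·sin(θ/2), cos(θ/2)]]; θ = 4.847, cos(θ/2) ≈ -0.753062, sin(θ/2) ≈ 0.65795.
With a = amp(|0⟩) = 0 and b = amp(|1⟩) = 1:
new amp(|0⟩) = (-0.753062)·a + (-0.65795i)·b = -0.6579i
new amp(|1⟩) = (-0.65795i)·a + (-0.753062)·b = -0.7531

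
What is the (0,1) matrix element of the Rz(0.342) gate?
0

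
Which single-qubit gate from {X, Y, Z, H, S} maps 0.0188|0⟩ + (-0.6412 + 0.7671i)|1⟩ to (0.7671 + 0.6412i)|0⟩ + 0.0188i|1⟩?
Y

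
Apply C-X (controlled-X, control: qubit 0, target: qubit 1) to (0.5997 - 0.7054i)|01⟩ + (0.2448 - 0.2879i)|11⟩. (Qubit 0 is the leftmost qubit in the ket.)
(0.5997 - 0.7054i)|01⟩ + (0.2448 - 0.2879i)|10⟩

C-X leaves the control-|0⟩ kets |00⟩, |01⟩ unchanged and applies X to qubit 1 on the control-|1⟩ pair (|10⟩, |11⟩).
X = [[0, 1], [1, 0]].
With a = amp(|10⟩) = 0 and b = amp(|11⟩) = (0.2448 - 0.2879i):
new amp(|10⟩) = (1)·b = (0.2448 - 0.2879i)
new amp(|11⟩) = (1)·a = 0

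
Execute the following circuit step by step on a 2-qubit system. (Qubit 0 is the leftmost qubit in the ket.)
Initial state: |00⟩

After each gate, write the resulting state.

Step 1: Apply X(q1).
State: |01⟩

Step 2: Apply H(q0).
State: 1/√2|01⟩ + 1/√2|11⟩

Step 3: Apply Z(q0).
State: 1/√2|01⟩ - 1/√2|11⟩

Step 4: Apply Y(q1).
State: -(1/√2)i|00⟩ + (1/√2)i|10⟩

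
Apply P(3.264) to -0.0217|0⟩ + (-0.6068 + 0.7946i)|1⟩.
-0.0217|0⟩ + (0.6993 - 0.7146i)|1⟩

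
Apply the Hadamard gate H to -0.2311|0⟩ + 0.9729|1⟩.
0.5245|0⟩ - 0.8514|1⟩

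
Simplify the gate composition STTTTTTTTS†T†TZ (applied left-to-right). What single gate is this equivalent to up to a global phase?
Z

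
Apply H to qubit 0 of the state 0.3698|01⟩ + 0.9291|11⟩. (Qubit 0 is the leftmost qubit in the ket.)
0.9185|01⟩ - 0.3955|11⟩

H on qubit 0 mixes each pair of kets that differ only in qubit 0: amplitudes (a, b) of (|…0…⟩, |…1…⟩) become ((a + b)/√2, (a − b)/√2). Kets absent from the input have amplitude 0.
(|01⟩, |11⟩): (a, b) = (0.3698, 0.9291) → (0.9185, -0.3955)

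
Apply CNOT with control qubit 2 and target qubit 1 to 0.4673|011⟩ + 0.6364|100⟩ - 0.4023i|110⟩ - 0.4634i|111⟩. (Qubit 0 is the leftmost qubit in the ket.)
0.4673|001⟩ + 0.6364|100⟩ - 0.4634i|101⟩ - 0.4023i|110⟩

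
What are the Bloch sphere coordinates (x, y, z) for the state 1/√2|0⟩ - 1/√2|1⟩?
(-1, 0, 0)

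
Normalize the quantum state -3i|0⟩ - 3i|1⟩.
-(1/√2)i|0⟩ - (1/√2)i|1⟩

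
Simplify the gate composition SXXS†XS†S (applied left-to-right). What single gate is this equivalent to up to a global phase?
X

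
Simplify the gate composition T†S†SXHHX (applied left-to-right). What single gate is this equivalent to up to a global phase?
T†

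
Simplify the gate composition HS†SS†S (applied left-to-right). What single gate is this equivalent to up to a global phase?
H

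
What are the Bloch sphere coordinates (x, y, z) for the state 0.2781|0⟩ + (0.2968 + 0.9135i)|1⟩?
(0.1651, 0.5081, -0.8452)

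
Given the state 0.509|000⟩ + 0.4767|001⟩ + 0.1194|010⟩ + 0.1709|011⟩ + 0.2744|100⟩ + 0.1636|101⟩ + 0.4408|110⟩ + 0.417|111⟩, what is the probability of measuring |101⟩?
0.02676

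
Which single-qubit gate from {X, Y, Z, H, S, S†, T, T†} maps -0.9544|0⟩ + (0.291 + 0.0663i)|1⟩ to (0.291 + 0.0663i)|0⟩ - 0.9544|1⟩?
X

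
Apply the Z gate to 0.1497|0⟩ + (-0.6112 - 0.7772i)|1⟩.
0.1497|0⟩ + (0.6112 + 0.7772i)|1⟩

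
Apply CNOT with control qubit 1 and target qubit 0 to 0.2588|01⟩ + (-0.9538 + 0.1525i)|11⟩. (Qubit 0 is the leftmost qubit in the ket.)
(-0.9538 + 0.1525i)|01⟩ + 0.2588|11⟩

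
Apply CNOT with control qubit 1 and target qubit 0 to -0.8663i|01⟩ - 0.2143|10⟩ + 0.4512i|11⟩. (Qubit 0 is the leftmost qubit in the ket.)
0.4512i|01⟩ - 0.2143|10⟩ - 0.8663i|11⟩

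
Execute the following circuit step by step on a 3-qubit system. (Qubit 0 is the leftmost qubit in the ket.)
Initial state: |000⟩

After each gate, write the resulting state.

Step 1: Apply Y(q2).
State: i|001⟩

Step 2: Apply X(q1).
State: i|011⟩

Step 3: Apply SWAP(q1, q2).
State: i|011⟩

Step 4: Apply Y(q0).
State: -|111⟩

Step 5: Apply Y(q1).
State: i|101⟩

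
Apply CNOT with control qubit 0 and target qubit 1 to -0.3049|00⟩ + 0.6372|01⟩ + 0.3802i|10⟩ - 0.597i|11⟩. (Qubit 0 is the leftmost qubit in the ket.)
-0.3049|00⟩ + 0.6372|01⟩ - 0.597i|10⟩ + 0.3802i|11⟩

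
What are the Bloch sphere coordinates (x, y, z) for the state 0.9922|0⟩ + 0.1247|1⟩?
(0.2475, 0, 0.9689)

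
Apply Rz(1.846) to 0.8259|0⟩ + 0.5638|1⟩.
(0.4984 - 0.6586i)|0⟩ + (0.3402 + 0.4496i)|1⟩

Rz(1.846) = [[e^(−iθ/2), 0], [0, e^(iθ/2)]] with e^(±iθ/2) = cos(θ/2) ± i·sin(θ/2); θ = 1.846, cos(θ/2) ≈ 0.603431, sin(θ/2) ≈ 0.797415.
With a = amp(|0⟩) = 0.8259 and b = amp(|1⟩) = 0.5638:
new amp(|0⟩) = (0.603431 - 0.797415i)·a = (0.4984 - 0.6586i)
new amp(|1⟩) = (0.603431 + 0.797415i)·b = (0.3402 + 0.4496i)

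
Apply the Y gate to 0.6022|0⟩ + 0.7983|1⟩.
-0.7983i|0⟩ + 0.6022i|1⟩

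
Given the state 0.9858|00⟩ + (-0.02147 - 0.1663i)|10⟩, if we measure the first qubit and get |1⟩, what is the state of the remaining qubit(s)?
(-0.128 - 0.9918i)|0⟩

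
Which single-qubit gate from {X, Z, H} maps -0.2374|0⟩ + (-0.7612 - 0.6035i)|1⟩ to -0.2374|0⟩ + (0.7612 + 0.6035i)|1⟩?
Z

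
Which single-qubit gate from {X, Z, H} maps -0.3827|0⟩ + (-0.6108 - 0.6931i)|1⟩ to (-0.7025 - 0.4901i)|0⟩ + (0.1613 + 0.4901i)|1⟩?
H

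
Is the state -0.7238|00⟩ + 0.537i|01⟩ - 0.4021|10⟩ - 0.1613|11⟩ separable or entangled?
Entangled

Writing the state as a|00⟩ + b|01⟩ + c|10⟩ + d|11⟩, it is a product state iff ad − bc = 0.
Here (a, b, c, d) = (-0.7238, 0.537i, -0.4021, -0.1613): ad − bc = (-0.7238)(-0.1613) − (0.537i)(-0.4021) = (0.1167 + 0.2159i) ≠ 0, so the state is entangled.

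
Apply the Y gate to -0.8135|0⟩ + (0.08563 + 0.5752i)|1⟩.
(0.5752 - 0.08563i)|0⟩ - 0.8135i|1⟩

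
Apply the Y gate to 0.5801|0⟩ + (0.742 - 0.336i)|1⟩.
(-0.336 - 0.742i)|0⟩ + 0.5801i|1⟩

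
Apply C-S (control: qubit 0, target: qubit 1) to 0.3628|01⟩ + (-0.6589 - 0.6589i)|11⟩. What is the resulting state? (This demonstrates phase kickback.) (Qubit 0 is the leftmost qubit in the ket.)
0.3628|01⟩ + (0.6589 - 0.6589i)|11⟩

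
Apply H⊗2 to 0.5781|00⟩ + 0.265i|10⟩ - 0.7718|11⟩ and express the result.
(-0.09685 + 0.1325i)|00⟩ + (0.675 + 0.1325i)|01⟩ + (0.675 - 0.1325i)|10⟩ + (-0.09685 - 0.1325i)|11⟩

H⊗2 gives amp(|y⟩) = (1/2) Σ_x (−1)^(x·y) amp(|x⟩), where x·y is the number of positions in which both x and y have a 1.
|00⟩: (0.5781 + 0.265i - 0.7718)/2 = (-0.09685 + 0.1325i)
|01⟩: (0.5781 + 0.265i + 0.7718)/2 = (0.675 + 0.1325i)
|10⟩: (0.5781 - 0.265i + 0.7718)/2 = (0.675 - 0.1325i)
|11⟩: (0.5781 - 0.265i - 0.7718)/2 = (-0.09685 - 0.1325i)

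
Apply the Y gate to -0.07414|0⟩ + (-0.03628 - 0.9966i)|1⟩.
(-0.9966 + 0.03628i)|0⟩ - 0.07414i|1⟩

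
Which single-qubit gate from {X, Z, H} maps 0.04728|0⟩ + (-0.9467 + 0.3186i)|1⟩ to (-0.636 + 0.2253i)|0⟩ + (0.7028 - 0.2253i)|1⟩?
H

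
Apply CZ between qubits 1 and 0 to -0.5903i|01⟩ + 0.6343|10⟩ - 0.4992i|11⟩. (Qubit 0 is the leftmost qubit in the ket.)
-0.5903i|01⟩ + 0.6343|10⟩ + 0.4992i|11⟩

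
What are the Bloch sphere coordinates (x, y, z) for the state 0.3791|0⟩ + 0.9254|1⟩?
(0.7016, 0, -0.7126)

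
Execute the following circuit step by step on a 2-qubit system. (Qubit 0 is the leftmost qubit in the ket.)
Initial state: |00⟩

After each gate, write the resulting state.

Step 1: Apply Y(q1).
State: i|01⟩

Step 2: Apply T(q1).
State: (-1/√2 + (1/√2)i)|01⟩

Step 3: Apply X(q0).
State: (-1/√2 + (1/√2)i)|11⟩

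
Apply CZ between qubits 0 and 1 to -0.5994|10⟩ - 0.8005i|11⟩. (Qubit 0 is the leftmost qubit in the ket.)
-0.5994|10⟩ + 0.8005i|11⟩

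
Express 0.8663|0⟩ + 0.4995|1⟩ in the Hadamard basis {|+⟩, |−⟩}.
0.9658|+⟩ + 0.2594|−⟩

With |ψ⟩ = α|0⟩ + β|1⟩, the Hadamard-basis coefficients are ⟨+|ψ⟩ = (α + β)/√2 and ⟨−|ψ⟩ = (α − β)/√2.
Here α = 0.8663, β = 0.4995: (α + β)/√2 = 0.9658, (α − β)/√2 = 0.2594.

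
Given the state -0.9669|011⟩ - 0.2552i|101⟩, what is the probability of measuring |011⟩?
0.9349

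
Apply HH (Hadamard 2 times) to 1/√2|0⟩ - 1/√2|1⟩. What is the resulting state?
1/√2|0⟩ - 1/√2|1⟩

H² = I, so an even number of Hadamards cancels: H^2 = I and the state is unchanged.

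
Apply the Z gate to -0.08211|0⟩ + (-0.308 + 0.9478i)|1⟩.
-0.08211|0⟩ + (0.308 - 0.9478i)|1⟩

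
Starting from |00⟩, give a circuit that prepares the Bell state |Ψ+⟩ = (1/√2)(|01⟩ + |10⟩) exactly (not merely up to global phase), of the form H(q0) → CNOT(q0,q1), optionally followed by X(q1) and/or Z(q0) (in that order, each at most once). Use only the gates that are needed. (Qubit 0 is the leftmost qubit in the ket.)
H(q0) → CNOT(q0,q1) → X(q1)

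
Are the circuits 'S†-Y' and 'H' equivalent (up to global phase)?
No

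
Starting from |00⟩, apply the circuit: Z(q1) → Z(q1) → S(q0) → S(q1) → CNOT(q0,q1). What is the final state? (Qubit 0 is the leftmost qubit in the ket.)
|00⟩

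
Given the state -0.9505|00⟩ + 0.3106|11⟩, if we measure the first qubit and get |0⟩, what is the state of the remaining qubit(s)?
-|0⟩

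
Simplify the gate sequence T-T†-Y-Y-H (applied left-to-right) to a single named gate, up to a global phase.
H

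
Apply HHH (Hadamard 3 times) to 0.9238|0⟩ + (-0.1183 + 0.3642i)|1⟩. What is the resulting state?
(0.5696 + 0.2575i)|0⟩ + (0.7369 - 0.2575i)|1⟩

H² = I, so H^3 = H: a single Hadamard. With (a, b) = (0.9238, (-0.1183 + 0.3642i)), H gives ((a + b)/√2, (a − b)/√2) = ((0.5696 + 0.2575i), (0.7369 - 0.2575i)).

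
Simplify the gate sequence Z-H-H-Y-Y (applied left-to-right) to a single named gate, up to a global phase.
Z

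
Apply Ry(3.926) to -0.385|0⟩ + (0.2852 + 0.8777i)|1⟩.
(-0.1164 - 0.8111i)|0⟩ + (-0.4648 - 0.3355i)|1⟩

Ry(3.926) = [[cos(θ/2), −sin(θ/2)], [sin(θ/2), cos(θ/2)]]; θ = 3.926, cos(θ/2) ≈ -0.382226, sin(θ/2) ≈ 0.924069.
With a = amp(|0⟩) = -0.385 and b = amp(|1⟩) = (0.2852 + 0.8777i):
new amp(|0⟩) = (-0.382226)·a + (-0.924069)·b = (-0.1164 - 0.8111i)
new amp(|1⟩) = (0.924069)·a + (-0.382226)·b = (-0.4648 - 0.3355i)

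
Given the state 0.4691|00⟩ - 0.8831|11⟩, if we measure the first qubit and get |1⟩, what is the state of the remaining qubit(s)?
-|1⟩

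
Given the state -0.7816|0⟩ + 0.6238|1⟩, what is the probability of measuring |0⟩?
0.6109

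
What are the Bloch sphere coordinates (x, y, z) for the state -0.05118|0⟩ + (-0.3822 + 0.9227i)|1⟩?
(0.03912, -0.09445, -0.9948)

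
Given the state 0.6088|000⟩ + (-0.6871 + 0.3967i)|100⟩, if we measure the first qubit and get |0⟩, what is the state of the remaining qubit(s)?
|00⟩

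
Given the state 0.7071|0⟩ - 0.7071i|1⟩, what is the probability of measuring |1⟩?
0.5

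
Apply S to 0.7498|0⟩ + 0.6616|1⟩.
0.7498|0⟩ + 0.6616i|1⟩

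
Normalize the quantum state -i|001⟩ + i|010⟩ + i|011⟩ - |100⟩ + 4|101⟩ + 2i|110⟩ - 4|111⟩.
-0.1581i|001⟩ + 0.1581i|010⟩ + 0.1581i|011⟩ - 0.1581|100⟩ + 0.6325|101⟩ + 0.3162i|110⟩ - 0.6325|111⟩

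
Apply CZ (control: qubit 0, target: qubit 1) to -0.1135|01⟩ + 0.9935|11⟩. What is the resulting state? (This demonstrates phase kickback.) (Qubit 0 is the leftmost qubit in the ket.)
-0.1135|01⟩ - 0.9935|11⟩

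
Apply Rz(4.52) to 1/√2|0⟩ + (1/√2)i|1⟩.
(-0.4497 - 0.5457i)|0⟩ + (-0.5457 - 0.4497i)|1⟩

Rz(4.52) = [[e^(−iθ/2), 0], [0, e^(iθ/2)]] with e^(±iθ/2) = cos(θ/2) ± i·sin(θ/2); θ = 4.52, cos(θ/2) ≈ -0.635923, sin(θ/2) ≈ 0.771753.
With a = amp(|0⟩) = 1/√2 and b = amp(|1⟩) = (1/√2)i:
new amp(|0⟩) = (-0.635923 - 0.771753i)·a = (-0.4497 - 0.5457i)
new amp(|1⟩) = (-0.635923 + 0.771753i)·b = (-0.5457 - 0.4497i)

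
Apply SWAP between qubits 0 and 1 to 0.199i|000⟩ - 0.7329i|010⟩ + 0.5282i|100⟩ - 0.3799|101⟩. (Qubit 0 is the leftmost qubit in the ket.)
0.199i|000⟩ + 0.5282i|010⟩ - 0.3799|011⟩ - 0.7329i|100⟩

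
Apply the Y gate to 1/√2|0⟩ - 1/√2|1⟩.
(1/√2)i|0⟩ + (1/√2)i|1⟩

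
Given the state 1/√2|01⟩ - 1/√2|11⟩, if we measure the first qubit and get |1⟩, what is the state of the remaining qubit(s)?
-|1⟩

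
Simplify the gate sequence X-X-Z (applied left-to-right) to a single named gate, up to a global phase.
Z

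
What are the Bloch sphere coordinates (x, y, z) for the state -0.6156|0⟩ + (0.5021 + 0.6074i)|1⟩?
(-0.6182, -0.7478, -0.2421)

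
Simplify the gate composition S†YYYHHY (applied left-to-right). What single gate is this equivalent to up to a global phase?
S†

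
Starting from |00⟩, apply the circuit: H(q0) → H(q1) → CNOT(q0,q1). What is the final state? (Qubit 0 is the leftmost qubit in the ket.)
1/2|00⟩ + 1/2|01⟩ + 1/2|10⟩ + 1/2|11⟩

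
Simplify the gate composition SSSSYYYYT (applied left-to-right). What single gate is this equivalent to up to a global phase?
T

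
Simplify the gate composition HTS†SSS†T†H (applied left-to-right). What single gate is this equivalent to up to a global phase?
I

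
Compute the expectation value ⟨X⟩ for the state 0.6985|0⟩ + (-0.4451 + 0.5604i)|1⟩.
-0.6218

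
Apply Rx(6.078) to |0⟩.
-0.9947|0⟩ - 0.1024i|1⟩

Rx(6.078) = [[cos(θ/2), −i·sin(θ/2)], [−i·sin(θ/2), cos(θ/2)]]; θ = 6.078, cos(θ/2) ≈ -0.994742, sin(θ/2) ≈ 0.102413.
With a = amp(|0⟩) = 1 and b = amp(|1⟩) = 0:
new amp(|0⟩) = (-0.994742)·a + (-0.102413i)·b = -0.9947
new amp(|1⟩) = (-0.102413i)·a + (-0.994742)·b = -0.1024i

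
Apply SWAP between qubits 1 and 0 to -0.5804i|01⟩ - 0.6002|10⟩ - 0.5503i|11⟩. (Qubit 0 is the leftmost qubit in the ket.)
-0.6002|01⟩ - 0.5804i|10⟩ - 0.5503i|11⟩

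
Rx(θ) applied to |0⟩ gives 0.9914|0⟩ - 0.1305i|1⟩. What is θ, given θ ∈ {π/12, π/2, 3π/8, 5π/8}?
π/12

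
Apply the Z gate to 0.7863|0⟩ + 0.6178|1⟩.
0.7863|0⟩ - 0.6178|1⟩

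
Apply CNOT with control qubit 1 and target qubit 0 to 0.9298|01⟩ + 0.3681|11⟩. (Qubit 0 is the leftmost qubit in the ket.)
0.3681|01⟩ + 0.9298|11⟩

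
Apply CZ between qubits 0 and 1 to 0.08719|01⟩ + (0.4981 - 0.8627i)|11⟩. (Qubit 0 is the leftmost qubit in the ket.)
0.08719|01⟩ + (-0.4981 + 0.8627i)|11⟩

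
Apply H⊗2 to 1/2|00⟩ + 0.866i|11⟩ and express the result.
(0.25 + 0.433i)|00⟩ + (0.25 - 0.433i)|01⟩ + (0.25 - 0.433i)|10⟩ + (0.25 + 0.433i)|11⟩

H⊗2 gives amp(|y⟩) = (1/2) Σ_x (−1)^(x·y) amp(|x⟩), where x·y is the number of positions in which both x and y have a 1.
|00⟩: (1/2 + 0.866i)/2 = (0.25 + 0.433i)
|01⟩: (1/2 - 0.866i)/2 = (0.25 - 0.433i)
|10⟩: (1/2 - 0.866i)/2 = (0.25 - 0.433i)
|11⟩: (1/2 + 0.866i)/2 = (0.25 + 0.433i)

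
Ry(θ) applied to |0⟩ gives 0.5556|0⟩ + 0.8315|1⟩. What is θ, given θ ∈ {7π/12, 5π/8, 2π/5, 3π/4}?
5π/8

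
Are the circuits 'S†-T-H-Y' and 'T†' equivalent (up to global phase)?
No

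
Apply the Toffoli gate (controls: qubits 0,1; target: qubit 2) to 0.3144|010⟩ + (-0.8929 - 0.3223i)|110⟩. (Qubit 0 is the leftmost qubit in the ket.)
0.3144|010⟩ + (-0.8929 - 0.3223i)|111⟩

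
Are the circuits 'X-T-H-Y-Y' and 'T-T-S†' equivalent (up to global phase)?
No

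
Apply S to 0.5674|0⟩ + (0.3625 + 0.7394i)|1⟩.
0.5674|0⟩ + (-0.7394 + 0.3625i)|1⟩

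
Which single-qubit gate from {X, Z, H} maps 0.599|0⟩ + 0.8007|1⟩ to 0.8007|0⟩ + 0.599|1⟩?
X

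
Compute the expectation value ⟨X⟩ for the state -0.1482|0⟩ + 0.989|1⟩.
-0.2931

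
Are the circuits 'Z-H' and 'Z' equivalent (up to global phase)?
No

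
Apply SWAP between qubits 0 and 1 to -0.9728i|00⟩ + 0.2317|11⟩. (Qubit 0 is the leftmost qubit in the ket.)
-0.9728i|00⟩ + 0.2317|11⟩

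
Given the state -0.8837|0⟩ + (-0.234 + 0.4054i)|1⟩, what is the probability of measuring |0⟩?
0.7809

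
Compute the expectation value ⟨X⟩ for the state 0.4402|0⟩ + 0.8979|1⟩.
0.7905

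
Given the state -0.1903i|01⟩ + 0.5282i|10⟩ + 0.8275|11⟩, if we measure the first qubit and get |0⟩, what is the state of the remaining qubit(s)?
-i|1⟩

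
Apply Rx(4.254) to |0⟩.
-0.528|0⟩ - 0.8493i|1⟩

Rx(4.254) = [[cos(θ/2), −i·sin(θ/2)], [−i·sin(θ/2), cos(θ/2)]]; θ = 4.254, cos(θ/2) ≈ -0.527966, sin(θ/2) ≈ 0.849266.
With a = amp(|0⟩) = 1 and b = amp(|1⟩) = 0:
new amp(|0⟩) = (-0.527966)·a + (-0.849266i)·b = -0.528
new amp(|1⟩) = (-0.849266i)·a + (-0.527966)·b = -0.8493i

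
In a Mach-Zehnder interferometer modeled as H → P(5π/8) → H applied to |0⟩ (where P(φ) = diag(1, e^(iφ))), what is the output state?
(0.3087 + 0.4619i)|0⟩ + (0.6913 - 0.4619i)|1⟩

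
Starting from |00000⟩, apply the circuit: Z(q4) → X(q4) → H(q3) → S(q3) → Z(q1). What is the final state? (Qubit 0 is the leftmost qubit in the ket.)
1/√2|00001⟩ + (1/√2)i|00011⟩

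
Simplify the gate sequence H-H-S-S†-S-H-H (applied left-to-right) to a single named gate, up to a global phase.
S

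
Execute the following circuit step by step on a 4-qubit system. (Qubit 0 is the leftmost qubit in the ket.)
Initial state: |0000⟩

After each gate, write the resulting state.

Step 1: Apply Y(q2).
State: i|0010⟩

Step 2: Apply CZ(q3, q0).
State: i|0010⟩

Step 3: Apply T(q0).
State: i|0010⟩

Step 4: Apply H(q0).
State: (1/√2)i|0010⟩ + (1/√2)i|1010⟩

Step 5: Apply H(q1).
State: (1/2)i|0010⟩ + (1/2)i|0110⟩ + (1/2)i|1010⟩ + (1/2)i|1110⟩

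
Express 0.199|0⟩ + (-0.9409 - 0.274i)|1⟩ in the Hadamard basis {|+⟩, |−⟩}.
(-0.5246 - 0.1937i)|+⟩ + (0.806 + 0.1937i)|−⟩

With |ψ⟩ = α|0⟩ + β|1⟩, the Hadamard-basis coefficients are ⟨+|ψ⟩ = (α + β)/√2 and ⟨−|ψ⟩ = (α − β)/√2.
Here α = 0.199, β = (-0.9409 - 0.274i): (α + β)/√2 = (-0.5246 - 0.1937i), (α − β)/√2 = (0.806 + 0.1937i).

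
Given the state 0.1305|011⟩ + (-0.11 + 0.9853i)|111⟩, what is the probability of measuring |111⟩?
0.9829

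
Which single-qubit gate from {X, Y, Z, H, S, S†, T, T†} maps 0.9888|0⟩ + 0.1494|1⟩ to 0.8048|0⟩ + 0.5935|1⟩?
H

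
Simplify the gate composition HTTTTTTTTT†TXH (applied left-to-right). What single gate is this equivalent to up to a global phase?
Z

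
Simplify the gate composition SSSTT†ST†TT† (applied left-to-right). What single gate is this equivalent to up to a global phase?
T†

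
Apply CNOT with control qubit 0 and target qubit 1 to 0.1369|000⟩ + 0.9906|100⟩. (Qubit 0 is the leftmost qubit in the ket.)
0.1369|000⟩ + 0.9906|110⟩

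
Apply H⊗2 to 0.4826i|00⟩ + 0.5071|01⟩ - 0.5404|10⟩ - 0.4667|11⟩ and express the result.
(-0.25 + 0.2413i)|00⟩ + (-0.2904 + 0.2413i)|01⟩ + (0.7571 + 0.2413i)|10⟩ + (-0.2167 + 0.2413i)|11⟩

H⊗2 gives amp(|y⟩) = (1/2) Σ_x (−1)^(x·y) amp(|x⟩), where x·y is the number of positions in which both x and y have a 1.
|00⟩: (0.4826i + 0.5071 - 0.5404 - 0.4667)/2 = (-0.25 + 0.2413i)
|01⟩: (0.4826i - 0.5071 - 0.5404 + 0.4667)/2 = (-0.2904 + 0.2413i)
|10⟩: (0.4826i + 0.5071 + 0.5404 + 0.4667)/2 = (0.7571 + 0.2413i)
|11⟩: (0.4826i - 0.5071 + 0.5404 - 0.4667)/2 = (-0.2167 + 0.2413i)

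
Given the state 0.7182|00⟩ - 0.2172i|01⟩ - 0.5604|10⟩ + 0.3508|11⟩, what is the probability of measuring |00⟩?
0.5158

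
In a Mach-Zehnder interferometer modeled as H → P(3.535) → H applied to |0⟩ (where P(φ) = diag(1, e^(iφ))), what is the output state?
(0.0382 - 0.1917i)|0⟩ + (0.9618 + 0.1917i)|1⟩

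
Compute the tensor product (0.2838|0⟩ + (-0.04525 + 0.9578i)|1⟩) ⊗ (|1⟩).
0.2838|01⟩ + (-0.04525 + 0.9578i)|11⟩

amp(|b₁b₂…⟩) = product of the factor amplitudes for bits b₁, b₂, …; only kets whose every factor amplitude is nonzero survive.
|01⟩: (0.2838)(1) = 0.2838
|11⟩: (-0.04525 + 0.9578i)(1) = (-0.04525 + 0.9578i)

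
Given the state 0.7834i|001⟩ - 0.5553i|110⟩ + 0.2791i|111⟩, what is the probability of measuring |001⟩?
0.6137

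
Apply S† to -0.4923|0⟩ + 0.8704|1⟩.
-0.4923|0⟩ - 0.8704i|1⟩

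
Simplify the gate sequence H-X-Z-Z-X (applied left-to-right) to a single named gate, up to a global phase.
H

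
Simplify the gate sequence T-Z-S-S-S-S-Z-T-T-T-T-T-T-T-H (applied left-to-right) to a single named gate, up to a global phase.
H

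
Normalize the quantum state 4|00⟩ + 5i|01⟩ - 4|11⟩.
0.5298|00⟩ + 0.6623i|01⟩ - 0.5298|11⟩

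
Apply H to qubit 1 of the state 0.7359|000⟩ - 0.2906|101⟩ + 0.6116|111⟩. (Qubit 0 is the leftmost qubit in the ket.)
0.5204|000⟩ + 0.5204|010⟩ + 0.227|101⟩ - 0.638|111⟩

H on qubit 1 mixes each pair of kets that differ only in qubit 1: amplitudes (a, b) of (|…0…⟩, |…1…⟩) become ((a + b)/√2, (a − b)/√2). Kets absent from the input have amplitude 0.
(|000⟩, |010⟩): (a, b) = (0.7359, 0) → (0.5204, 0.5204)
(|101⟩, |111⟩): (a, b) = (-0.2906, 0.6116) → (0.227, -0.638)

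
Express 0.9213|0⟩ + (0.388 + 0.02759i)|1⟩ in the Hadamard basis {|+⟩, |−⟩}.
(0.9258 + 0.01951i)|+⟩ + (0.3771 - 0.01951i)|−⟩

With |ψ⟩ = α|0⟩ + β|1⟩, the Hadamard-basis coefficients are ⟨+|ψ⟩ = (α + β)/√2 and ⟨−|ψ⟩ = (α − β)/√2.
Here α = 0.9213, β = (0.388 + 0.02759i): (α + β)/√2 = (0.9258 + 0.01951i), (α − β)/√2 = (0.3771 - 0.01951i).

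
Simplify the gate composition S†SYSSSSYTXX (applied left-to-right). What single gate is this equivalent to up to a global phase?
T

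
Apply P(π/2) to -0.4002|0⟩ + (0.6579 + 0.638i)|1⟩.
-0.4002|0⟩ + (-0.638 + 0.6579i)|1⟩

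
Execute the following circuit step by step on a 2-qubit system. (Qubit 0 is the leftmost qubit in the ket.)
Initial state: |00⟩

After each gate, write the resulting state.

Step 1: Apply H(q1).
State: 1/√2|00⟩ + 1/√2|01⟩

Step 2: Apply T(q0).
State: 1/√2|00⟩ + 1/√2|01⟩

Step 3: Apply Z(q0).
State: 1/√2|00⟩ + 1/√2|01⟩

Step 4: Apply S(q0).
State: 1/√2|00⟩ + 1/√2|01⟩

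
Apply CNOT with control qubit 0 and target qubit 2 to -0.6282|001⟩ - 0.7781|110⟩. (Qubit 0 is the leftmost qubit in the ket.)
-0.6282|001⟩ - 0.7781|111⟩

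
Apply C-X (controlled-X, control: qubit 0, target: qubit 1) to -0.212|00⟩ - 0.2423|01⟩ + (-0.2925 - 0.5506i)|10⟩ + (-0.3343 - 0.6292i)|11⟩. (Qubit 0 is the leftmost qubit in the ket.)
-0.212|00⟩ - 0.2423|01⟩ + (-0.3343 - 0.6292i)|10⟩ + (-0.2925 - 0.5506i)|11⟩

C-X leaves the control-|0⟩ kets |00⟩, |01⟩ unchanged and applies X to qubit 1 on the control-|1⟩ pair (|10⟩, |11⟩).
X = [[0, 1], [1, 0]].
With a = amp(|10⟩) = (-0.2925 - 0.5506i) and b = amp(|11⟩) = (-0.3343 - 0.6292i):
new amp(|10⟩) = (1)·b = (-0.3343 - 0.6292i)
new amp(|11⟩) = (1)·a = (-0.2925 - 0.5506i)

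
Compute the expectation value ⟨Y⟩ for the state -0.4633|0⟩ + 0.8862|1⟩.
0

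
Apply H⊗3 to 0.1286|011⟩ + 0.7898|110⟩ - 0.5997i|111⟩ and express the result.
(0.3247 - 0.212i)|000⟩ + (0.2338 + 0.212i)|001⟩ + (-0.3247 + 0.212i)|010⟩ + (-0.2338 - 0.212i)|011⟩ + (-0.2338 + 0.212i)|100⟩ + (-0.3247 - 0.212i)|101⟩ + (0.2338 - 0.212i)|110⟩ + (0.3247 + 0.212i)|111⟩

H⊗3 gives amp(|y⟩) = (1/2√2) Σ_x (−1)^(x·y) amp(|x⟩), where x·y is the number of positions in which both x and y have a 1.
|000⟩: (0.1286 + 0.7898 - 0.5997i)/(2√2) = (0.3247 - 0.212i)
|001⟩: (-0.1286 + 0.7898 + 0.5997i)/(2√2) = (0.2338 + 0.212i)
|010⟩: (-0.1286 - 0.7898 + 0.5997i)/(2√2) = (-0.3247 + 0.212i)
|011⟩: (0.1286 - 0.7898 - 0.5997i)/(2√2) = (-0.2338 - 0.212i)
|100⟩: (0.1286 - 0.7898 + 0.5997i)/(2√2) = (-0.2338 + 0.212i)
|101⟩: (-0.1286 - 0.7898 - 0.5997i)/(2√2) = (-0.3247 - 0.212i)
|110⟩: (-0.1286 + 0.7898 - 0.5997i)/(2√2) = (0.2338 - 0.212i)
|111⟩: (0.1286 + 0.7898 + 0.5997i)/(2√2) = (0.3247 + 0.212i)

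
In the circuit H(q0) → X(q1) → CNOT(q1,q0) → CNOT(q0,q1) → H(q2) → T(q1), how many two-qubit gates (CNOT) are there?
2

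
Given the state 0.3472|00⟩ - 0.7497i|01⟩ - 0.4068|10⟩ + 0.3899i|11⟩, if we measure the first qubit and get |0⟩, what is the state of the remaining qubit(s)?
0.4202|0⟩ - 0.9074i|1⟩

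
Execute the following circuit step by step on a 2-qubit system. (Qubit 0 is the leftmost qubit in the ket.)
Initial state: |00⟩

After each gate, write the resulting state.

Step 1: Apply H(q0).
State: 1/√2|00⟩ + 1/√2|10⟩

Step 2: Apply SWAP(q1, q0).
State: 1/√2|00⟩ + 1/√2|01⟩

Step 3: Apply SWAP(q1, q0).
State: 1/√2|00⟩ + 1/√2|10⟩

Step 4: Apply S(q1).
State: 1/√2|00⟩ + 1/√2|10⟩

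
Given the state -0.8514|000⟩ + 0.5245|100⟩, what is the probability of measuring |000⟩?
0.7249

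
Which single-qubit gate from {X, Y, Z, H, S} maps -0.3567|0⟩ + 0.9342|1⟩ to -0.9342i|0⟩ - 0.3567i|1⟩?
Y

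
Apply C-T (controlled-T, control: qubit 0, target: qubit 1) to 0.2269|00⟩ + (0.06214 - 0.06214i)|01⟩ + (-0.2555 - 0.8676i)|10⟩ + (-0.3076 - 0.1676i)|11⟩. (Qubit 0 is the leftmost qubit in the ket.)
0.2269|00⟩ + (0.06214 - 0.06214i)|01⟩ + (-0.2555 - 0.8676i)|10⟩ + (-0.09899 - 0.336i)|11⟩

C-T leaves the control-|0⟩ kets |00⟩, |01⟩ unchanged and applies T to qubit 1 on the control-|1⟩ pair (|10⟩, |11⟩).
T = [[1, 0], [0, (1/√2 + (1/√2)i)]].
With a = amp(|10⟩) = (-0.2555 - 0.8676i) and b = amp(|11⟩) = (-0.3076 - 0.1676i):
new amp(|10⟩) = (1)·a = (-0.2555 - 0.8676i)
new amp(|11⟩) = (1/√2 + (1/√2)i)·b = (-0.09899 - 0.336i)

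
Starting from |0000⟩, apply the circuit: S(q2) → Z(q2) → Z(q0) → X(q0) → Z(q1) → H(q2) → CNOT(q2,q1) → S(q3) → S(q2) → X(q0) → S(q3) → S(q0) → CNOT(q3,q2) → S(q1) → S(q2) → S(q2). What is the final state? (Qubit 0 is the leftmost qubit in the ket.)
1/√2|0000⟩ + 1/√2|0110⟩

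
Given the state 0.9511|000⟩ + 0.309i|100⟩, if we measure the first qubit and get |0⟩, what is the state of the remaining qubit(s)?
|00⟩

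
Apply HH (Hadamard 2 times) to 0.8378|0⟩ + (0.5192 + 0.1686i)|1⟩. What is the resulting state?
0.8378|0⟩ + (0.5192 + 0.1686i)|1⟩

H² = I, so an even number of Hadamards cancels: H^2 = I and the state is unchanged.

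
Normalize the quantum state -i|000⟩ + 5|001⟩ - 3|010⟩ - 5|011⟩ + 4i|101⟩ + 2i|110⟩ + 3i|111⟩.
-0.106i|000⟩ + 0.53|001⟩ - 0.318|010⟩ - 0.53|011⟩ + 0.424i|101⟩ + 0.212i|110⟩ + 0.318i|111⟩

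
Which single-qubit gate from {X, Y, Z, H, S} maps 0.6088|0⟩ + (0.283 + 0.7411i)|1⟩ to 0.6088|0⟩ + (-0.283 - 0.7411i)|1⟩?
Z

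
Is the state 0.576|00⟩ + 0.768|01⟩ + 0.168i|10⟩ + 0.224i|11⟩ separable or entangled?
Separable

Writing the state as a|00⟩ + b|01⟩ + c|10⟩ + d|11⟩, it is a product state iff ad − bc = 0.
Here (a, b, c, d) = (0.576, 0.768, 0.168i, 0.224i): ad − bc = (0.576)(0.224i) − (0.768)(0.168i) = 0, so the state is separable.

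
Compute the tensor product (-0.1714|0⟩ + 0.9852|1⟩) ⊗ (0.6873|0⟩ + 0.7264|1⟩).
-0.1178|00⟩ - 0.1245|01⟩ + 0.6771|10⟩ + 0.7156|11⟩

amp(|b₁b₂…⟩) = product of the factor amplitudes for bits b₁, b₂, …; only kets whose every factor amplitude is nonzero survive.
|00⟩: (-0.1714)(0.6873) = -0.1178
|01⟩: (-0.1714)(0.7264) = -0.1245
|10⟩: (0.9852)(0.6873) = 0.6771
|11⟩: (0.9852)(0.7264) = 0.7156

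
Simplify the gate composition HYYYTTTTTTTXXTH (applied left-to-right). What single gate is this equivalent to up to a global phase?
Y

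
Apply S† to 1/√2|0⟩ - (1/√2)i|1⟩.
1/√2|0⟩ - 1/√2|1⟩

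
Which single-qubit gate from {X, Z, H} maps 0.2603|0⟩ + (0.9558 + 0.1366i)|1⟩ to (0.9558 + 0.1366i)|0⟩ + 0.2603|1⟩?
X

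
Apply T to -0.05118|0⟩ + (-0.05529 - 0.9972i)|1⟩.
-0.05118|0⟩ + (0.666 - 0.7442i)|1⟩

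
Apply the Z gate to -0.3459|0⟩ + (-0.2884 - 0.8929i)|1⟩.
-0.3459|0⟩ + (0.2884 + 0.8929i)|1⟩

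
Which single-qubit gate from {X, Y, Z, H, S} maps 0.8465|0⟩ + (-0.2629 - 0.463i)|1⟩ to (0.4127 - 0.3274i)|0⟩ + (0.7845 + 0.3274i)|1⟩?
H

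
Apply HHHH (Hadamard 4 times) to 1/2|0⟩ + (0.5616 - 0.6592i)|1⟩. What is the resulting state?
1/2|0⟩ + (0.5616 - 0.6592i)|1⟩

H² = I, so an even number of Hadamards cancels: H^4 = I and the state is unchanged.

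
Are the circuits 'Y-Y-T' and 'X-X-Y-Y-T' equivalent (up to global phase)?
Yes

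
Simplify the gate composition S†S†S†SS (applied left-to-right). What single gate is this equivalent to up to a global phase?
S†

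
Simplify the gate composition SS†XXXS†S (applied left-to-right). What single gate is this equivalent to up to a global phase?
X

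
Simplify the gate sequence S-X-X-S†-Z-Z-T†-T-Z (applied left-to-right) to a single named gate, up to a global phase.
Z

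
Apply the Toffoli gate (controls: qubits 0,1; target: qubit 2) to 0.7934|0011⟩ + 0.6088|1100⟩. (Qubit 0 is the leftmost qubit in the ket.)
0.7934|0011⟩ + 0.6088|1110⟩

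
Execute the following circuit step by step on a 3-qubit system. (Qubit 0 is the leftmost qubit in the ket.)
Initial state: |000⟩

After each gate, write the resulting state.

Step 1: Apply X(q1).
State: |010⟩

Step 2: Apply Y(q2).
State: i|011⟩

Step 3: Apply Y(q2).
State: |010⟩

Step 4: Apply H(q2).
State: 1/√2|010⟩ + 1/√2|011⟩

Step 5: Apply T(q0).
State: 1/√2|010⟩ + 1/√2|011⟩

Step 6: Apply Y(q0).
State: (1/√2)i|110⟩ + (1/√2)i|111⟩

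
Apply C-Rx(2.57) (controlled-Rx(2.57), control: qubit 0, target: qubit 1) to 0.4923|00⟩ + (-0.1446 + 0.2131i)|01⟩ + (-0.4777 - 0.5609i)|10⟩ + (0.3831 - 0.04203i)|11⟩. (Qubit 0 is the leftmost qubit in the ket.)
0.4923|00⟩ + (-0.1446 + 0.2131i)|01⟩ + (-0.175 - 0.5257i)|10⟩ + (-0.4301 + 0.4465i)|11⟩

C-Rx(2.57) leaves the control-|0⟩ kets |00⟩, |01⟩ unchanged and applies Rx(2.57) to qubit 1 on the control-|1⟩ pair (|10⟩, |11⟩).
Rx(2.57) = [[cos(θ/2), −i·sin(θ/2)], [−i·sin(θ/2), cos(θ/2)]]; θ = 2.57, cos(θ/2) ≈ 0.281922, sin(θ/2) ≈ 0.959437.
With a = amp(|10⟩) = (-0.4777 - 0.5609i) and b = amp(|11⟩) = (0.3831 - 0.04203i):
new amp(|10⟩) = (0.281922)·a + (-0.959437i)·b = (-0.175 - 0.5257i)
new amp(|11⟩) = (-0.959437i)·a + (0.281922)·b = (-0.4301 + 0.4465i)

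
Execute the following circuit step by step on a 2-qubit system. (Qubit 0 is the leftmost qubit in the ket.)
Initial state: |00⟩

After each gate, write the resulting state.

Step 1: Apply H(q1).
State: 1/√2|00⟩ + 1/√2|01⟩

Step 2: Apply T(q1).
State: 1/√2|00⟩ + (1/2 + (1/2)i)|01⟩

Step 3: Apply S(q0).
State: 1/√2|00⟩ + (1/2 + (1/2)i)|01⟩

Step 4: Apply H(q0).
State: 1/2|00⟩ + (1/√8 + (1/√8)i)|01⟩ + 1/2|10⟩ + (1/√8 + (1/√8)i)|11⟩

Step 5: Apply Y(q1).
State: (1/√8 - (1/√8)i)|00⟩ + (1/2)i|01⟩ + (1/√8 - (1/√8)i)|10⟩ + (1/2)i|11⟩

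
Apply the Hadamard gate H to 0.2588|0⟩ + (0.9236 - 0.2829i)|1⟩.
(0.8361 - 0.2i)|0⟩ + (-0.4701 + 0.2i)|1⟩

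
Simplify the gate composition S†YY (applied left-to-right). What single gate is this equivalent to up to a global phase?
S†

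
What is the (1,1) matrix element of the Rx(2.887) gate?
0.127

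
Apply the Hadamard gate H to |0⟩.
1/√2|0⟩ + 1/√2|1⟩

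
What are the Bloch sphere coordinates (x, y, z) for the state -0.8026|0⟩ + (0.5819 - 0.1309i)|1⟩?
(-0.9341, 0.2101, 0.2884)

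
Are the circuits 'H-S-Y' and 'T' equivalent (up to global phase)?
No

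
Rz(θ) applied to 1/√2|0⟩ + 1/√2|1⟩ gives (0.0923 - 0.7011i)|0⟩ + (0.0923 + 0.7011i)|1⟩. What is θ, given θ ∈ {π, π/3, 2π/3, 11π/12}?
11π/12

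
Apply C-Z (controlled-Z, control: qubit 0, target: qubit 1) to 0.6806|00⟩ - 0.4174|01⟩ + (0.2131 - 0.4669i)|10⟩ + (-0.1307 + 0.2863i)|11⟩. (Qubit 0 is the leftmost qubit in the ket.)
0.6806|00⟩ - 0.4174|01⟩ + (0.2131 - 0.4669i)|10⟩ + (0.1307 - 0.2863i)|11⟩

C-Z leaves the control-|0⟩ kets |00⟩, |01⟩ unchanged and applies Z to qubit 1 on the control-|1⟩ pair (|10⟩, |11⟩).
Z = [[1, 0], [0, -1]].
With a = amp(|10⟩) = (0.2131 - 0.4669i) and b = amp(|11⟩) = (-0.1307 + 0.2863i):
new amp(|10⟩) = (1)·a = (0.2131 - 0.4669i)
new amp(|11⟩) = (-1)·b = (0.1307 - 0.2863i)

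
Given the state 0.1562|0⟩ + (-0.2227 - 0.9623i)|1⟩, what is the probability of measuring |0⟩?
0.0244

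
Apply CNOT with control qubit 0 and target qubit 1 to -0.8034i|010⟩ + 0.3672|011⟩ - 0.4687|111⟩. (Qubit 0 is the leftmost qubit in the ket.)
-0.8034i|010⟩ + 0.3672|011⟩ - 0.4687|101⟩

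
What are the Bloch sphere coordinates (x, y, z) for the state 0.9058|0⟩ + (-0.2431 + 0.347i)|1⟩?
(-0.4404, 0.6286, 0.641)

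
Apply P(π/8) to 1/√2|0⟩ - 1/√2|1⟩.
1/√2|0⟩ + (-0.6533 - 0.2706i)|1⟩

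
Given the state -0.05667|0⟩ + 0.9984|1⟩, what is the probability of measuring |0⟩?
0.003211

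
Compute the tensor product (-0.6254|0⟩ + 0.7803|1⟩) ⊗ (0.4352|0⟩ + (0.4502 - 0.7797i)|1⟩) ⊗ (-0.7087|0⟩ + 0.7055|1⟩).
0.1929|000⟩ - 0.192|001⟩ + (0.1995 - 0.3456i)|010⟩ + (-0.1986 + 0.344i)|011⟩ - 0.2407|100⟩ + 0.2396|101⟩ + (-0.249 + 0.4312i)|110⟩ + (0.2478 - 0.4292i)|111⟩

amp(|b₁b₂…⟩) = product of the factor amplitudes for bits b₁, b₂, …; only kets whose every factor amplitude is nonzero survive.
|000⟩: (-0.6254)(0.4352)(-0.7087) = 0.1929
|001⟩: (-0.6254)(0.4352)(0.7055) = -0.192
|010⟩: (-0.6254)(0.4502 - 0.7797i)(-0.7087) = (0.1995 - 0.3456i)
|011⟩: (-0.6254)(0.4502 - 0.7797i)(0.7055) = (-0.1986 + 0.344i)
|100⟩: (0.7803)(0.4352)(-0.7087) = -0.2407
|101⟩: (0.7803)(0.4352)(0.7055) = 0.2396
|110⟩: (0.7803)(0.4502 - 0.7797i)(-0.7087) = (-0.249 + 0.4312i)
|111⟩: (0.7803)(0.4502 - 0.7797i)(0.7055) = (0.2478 - 0.4292i)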